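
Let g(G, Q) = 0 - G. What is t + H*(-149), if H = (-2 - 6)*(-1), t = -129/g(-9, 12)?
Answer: -3619/3 ≈ -1206.3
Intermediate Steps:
g(G, Q) = -G
t = -43/3 (t = -129/((-1*(-9))) = -129/9 = -129*⅑ = -43/3 ≈ -14.333)
H = 8 (H = -8*(-1) = 8)
t + H*(-149) = -43/3 + 8*(-149) = -43/3 - 1192 = -3619/3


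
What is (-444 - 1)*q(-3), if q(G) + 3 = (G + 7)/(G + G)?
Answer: 4895/3 ≈ 1631.7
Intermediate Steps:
q(G) = -3 + (7 + G)/(2*G) (q(G) = -3 + (G + 7)/(G + G) = -3 + (7 + G)/((2*G)) = -3 + (7 + G)*(1/(2*G)) = -3 + (7 + G)/(2*G))
(-444 - 1)*q(-3) = (-444 - 1)*((1/2)*(7 - 5*(-3))/(-3)) = -445*(-1)*(7 + 15)/(2*3) = -445*(-1)*22/(2*3) = -445*(-11/3) = 4895/3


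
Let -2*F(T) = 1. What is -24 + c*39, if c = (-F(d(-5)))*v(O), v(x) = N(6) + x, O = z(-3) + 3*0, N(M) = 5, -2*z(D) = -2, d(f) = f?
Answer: 93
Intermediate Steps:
z(D) = 1 (z(D) = -½*(-2) = 1)
F(T) = -½ (F(T) = -½*1 = -½)
O = 1 (O = 1 + 3*0 = 1 + 0 = 1)
v(x) = 5 + x
c = 3 (c = (-1*(-½))*(5 + 1) = (½)*6 = 3)
-24 + c*39 = -24 + 3*39 = -24 + 117 = 93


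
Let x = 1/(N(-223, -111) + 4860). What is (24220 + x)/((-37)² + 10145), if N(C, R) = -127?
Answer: 38211087/18165254 ≈ 2.1035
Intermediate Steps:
x = 1/4733 (x = 1/(-127 + 4860) = 1/4733 ≈ 0.00021128)
(24220 + x)/((-37)² + 10145) = (24220 + 1/4733)/((-37)² + 10145) = 114633261/(4733*(1369 + 10145)) = (114633261/4733)/11514 = (114633261/4733)*(1/11514) = 38211087/18165254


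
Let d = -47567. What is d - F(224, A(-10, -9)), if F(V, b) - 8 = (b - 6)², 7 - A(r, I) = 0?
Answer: -47576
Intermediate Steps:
A(r, I) = 7 (A(r, I) = 7 - 1*0 = 7 + 0 = 7)
F(V, b) = 8 + (-6 + b)² (F(V, b) = 8 + (b - 6)² = 8 + (-6 + b)²)
d - F(224, A(-10, -9)) = -47567 - (8 + (-6 + 7)²) = -47567 - (8 + 1²) = -47567 - (8 + 1) = -47567 - 1*9 = -47567 - 9 = -47576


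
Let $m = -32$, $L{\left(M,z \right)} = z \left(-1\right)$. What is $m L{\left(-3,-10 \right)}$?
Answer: $-320$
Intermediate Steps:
$L{\left(M,z \right)} = - z$
$m L{\left(-3,-10 \right)} = - 32 \left(\left(-1\right) \left(-10\right)\right) = \left(-32\right) 10 = -320$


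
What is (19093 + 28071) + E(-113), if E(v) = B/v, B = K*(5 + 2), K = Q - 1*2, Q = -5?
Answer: 5329581/113 ≈ 47164.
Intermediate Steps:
K = -7 (K = -5 - 1*2 = -5 - 2 = -7)
B = -49 (B = -7*(5 + 2) = -7*7 = -49)
E(v) = -49/v
(19093 + 28071) + E(-113) = (19093 + 28071) - 49/(-113) = 47164 - 49*(-1/113) = 47164 + 49/113 = 5329581/113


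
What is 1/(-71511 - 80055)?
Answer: -1/151566 ≈ -6.5978e-6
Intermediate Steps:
1/(-71511 - 80055) = 1/(-151566) = -1/151566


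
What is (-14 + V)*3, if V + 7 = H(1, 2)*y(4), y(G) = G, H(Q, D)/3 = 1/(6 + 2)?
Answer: -117/2 ≈ -58.500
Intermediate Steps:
H(Q, D) = 3/8 (H(Q, D) = 3/(6 + 2) = 3/8)
V = -11/2 (V = -7 + (3/8)*4 = -7 + 3/2 = -11/2 ≈ -5.5000)
(-14 + V)*3 = (-14 - 11/2)*3 = -39/2*3 = -117/2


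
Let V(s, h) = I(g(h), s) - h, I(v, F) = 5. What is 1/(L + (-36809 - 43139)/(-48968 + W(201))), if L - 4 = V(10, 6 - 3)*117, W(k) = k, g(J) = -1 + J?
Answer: 48767/11686494 ≈ 0.0041729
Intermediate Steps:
V(s, h) = 5 - h
L = 238 (L = 4 + (5 - (6 - 3))*117 = 4 + (5 - 1*3)*117 = 4 + (5 - 3)*117 = 4 + 2*117 = 4 + 234 = 238)
1/(L + (-36809 - 43139)/(-48968 + W(201))) = 1/(238 + (-36809 - 43139)/(-48968 + 201)) = 1/(238 - 79948/(-48767)) = 1/(238 - 79948*(-1/48767)) = 1/(238 + 79948/48767) = 1/(11686494/48767) = 48767/11686494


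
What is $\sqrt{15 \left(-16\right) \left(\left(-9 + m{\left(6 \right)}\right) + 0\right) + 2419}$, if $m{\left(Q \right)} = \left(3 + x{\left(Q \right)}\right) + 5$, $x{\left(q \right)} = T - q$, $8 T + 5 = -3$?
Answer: $\sqrt{4339} \approx 65.871$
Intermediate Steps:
$T = -1$ ($T = - \frac{5}{8} + \frac{1}{8} \left(-3\right) = - \frac{5}{8} - \frac{3}{8} = -1$)
$x{\left(q \right)} = -1 - q$
$m{\left(Q \right)} = 7 - Q$ ($m{\left(Q \right)} = \left(3 - \left(1 + Q\right)\right) + 5 = \left(2 - Q\right) + 5 = 7 - Q$)
$\sqrt{15 \left(-16\right) \left(\left(-9 + m{\left(6 \right)}\right) + 0\right) + 2419} = \sqrt{15 \left(-16\right) \left(\left(-9 + \left(7 - 6\right)\right) + 0\right) + 2419} = \sqrt{- 240 \left(\left(-9 + \left(7 - 6\right)\right) + 0\right) + 2419} = \sqrt{- 240 \left(\left(-9 + 1\right) + 0\right) + 2419} = \sqrt{- 240 \left(-8 + 0\right) + 2419} = \sqrt{\left(-240\right) \left(-8\right) + 2419} = \sqrt{1920 + 2419} = \sqrt{4339}$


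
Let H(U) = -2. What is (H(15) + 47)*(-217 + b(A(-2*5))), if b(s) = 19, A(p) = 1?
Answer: -8910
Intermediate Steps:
(H(15) + 47)*(-217 + b(A(-2*5))) = (-2 + 47)*(-217 + 19) = 45*(-198) = -8910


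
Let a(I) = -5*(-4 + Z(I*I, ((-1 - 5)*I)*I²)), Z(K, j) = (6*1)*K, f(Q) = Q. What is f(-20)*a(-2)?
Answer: 2000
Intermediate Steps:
Z(K, j) = 6*K
a(I) = 20 - 30*I² (a(I) = -5*(-4 + 6*(I*I)) = -5*(-4 + 6*I²) = 20 - 30*I²)
f(-20)*a(-2) = -20*(20 - 30*(-2)²) = -20*(20 - 30*4) = -20*(20 - 120) = -20*(-100) = 2000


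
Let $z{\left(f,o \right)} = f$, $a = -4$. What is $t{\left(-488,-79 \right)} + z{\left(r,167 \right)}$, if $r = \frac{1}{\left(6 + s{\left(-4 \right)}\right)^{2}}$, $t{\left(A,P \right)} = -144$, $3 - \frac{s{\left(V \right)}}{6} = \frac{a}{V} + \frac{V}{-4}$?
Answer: $- \frac{20735}{144} \approx -143.99$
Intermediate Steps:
$s{\left(V \right)} = 18 + \frac{24}{V} + \frac{3 V}{2}$ ($s{\left(V \right)} = 18 - 6 \left(- \frac{4}{V} + \frac{V}{-4}\right) = 18 - 6 \left(- \frac{4}{V} + V \left(- \frac{1}{4}\right)\right) = 18 - 6 \left(- \frac{4}{V} - \frac{V}{4}\right) = 18 + \left(\frac{24}{V} + \frac{3 V}{2}\right) = 18 + \frac{24}{V} + \frac{3 V}{2}$)
$r = \frac{1}{144}$ ($r = \frac{1}{\left(6 + \left(18 + \frac{24}{-4} + \frac{3}{2} \left(-4\right)\right)\right)^{2}} = \frac{1}{\left(6 + \left(18 + 24 \left(- \frac{1}{4}\right) - 6\right)\right)^{2}} = \frac{1}{\left(6 - -6\right)^{2}} = \frac{1}{\left(6 + 6\right)^{2}} = \frac{1}{12^{2}} = \frac{1}{144} \approx 0.0069444$)
$t{\left(-488,-79 \right)} + z{\left(r,167 \right)} = -144 + \frac{1}{144} = - \frac{20735}{144}$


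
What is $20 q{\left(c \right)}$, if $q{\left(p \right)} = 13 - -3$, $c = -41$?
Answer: $320$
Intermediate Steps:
$q{\left(p \right)} = 16$ ($q{\left(p \right)} = 13 + 3 = 16$)
$20 q{\left(c \right)} = 20 \cdot 16 = 320$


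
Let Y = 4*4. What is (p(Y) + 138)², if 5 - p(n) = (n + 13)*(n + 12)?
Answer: 447561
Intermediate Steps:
Y = 16
p(n) = 5 - (12 + n)*(13 + n) (p(n) = 5 - (n + 13)*(n + 12) = 5 - (13 + n)*(12 + n) = 5 - (12 + n)*(13 + n))
(p(Y) + 138)² = ((-151 - 1*16² - 25*16) + 138)² = ((-151 - 1*256 - 400) + 138)² = ((-151 - 256 - 400) + 138)² = (-807 + 138)² = (-669)² = 447561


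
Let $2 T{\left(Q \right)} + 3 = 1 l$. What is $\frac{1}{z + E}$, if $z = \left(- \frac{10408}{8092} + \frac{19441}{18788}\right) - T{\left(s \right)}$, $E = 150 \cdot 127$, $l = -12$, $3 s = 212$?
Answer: $\frac{5429732}{103475752271} \approx 5.2473 \cdot 10^{-5}$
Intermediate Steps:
$s = \frac{212}{3}$ ($s = \frac{1}{3} \cdot 212 = \frac{212}{3} \approx 70.667$)
$T{\left(Q \right)} = - \frac{15}{2}$ ($T{\left(Q \right)} = - \frac{3}{2} + \frac{1 \left(-12\right)}{2} = - \frac{3}{2} + \frac{1}{2} \left(-12\right) = - \frac{3}{2} - 6 = - \frac{15}{2}$)
$E = 19050$
$z = \frac{39357671}{5429732}$ ($z = \left(- \frac{10408}{8092} + \frac{19441}{18788}\right) - - \frac{15}{2} = \left(\left(-10408\right) \frac{1}{8092} + 19441 \cdot \frac{1}{18788}\right) + \frac{15}{2} = \left(- \frac{2602}{2023} + \frac{19441}{18788}\right) + \frac{15}{2} = - \frac{1365319}{5429732} + \frac{15}{2} = \frac{39357671}{5429732} \approx 7.2486$)
$\frac{1}{z + E} = \frac{1}{\frac{39357671}{5429732} + 19050} = \frac{1}{\frac{103475752271}{5429732}} = \frac{5429732}{103475752271}$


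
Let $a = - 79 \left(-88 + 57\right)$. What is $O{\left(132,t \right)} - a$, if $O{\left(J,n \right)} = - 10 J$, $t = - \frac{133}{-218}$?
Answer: $-3769$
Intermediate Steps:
$t = \frac{133}{218}$ ($t = \left(-133\right) \left(- \frac{1}{218}\right) = \frac{133}{218} \approx 0.61009$)
$a = 2449$ ($a = \left(-79\right) \left(-31\right) = 2449$)
$O{\left(132,t \right)} - a = \left(-10\right) 132 - 2449 = -1320 - 2449 = -3769$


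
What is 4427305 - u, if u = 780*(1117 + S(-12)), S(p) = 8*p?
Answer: 3630925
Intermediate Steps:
u = 796380 (u = 780*(1117 + 8*(-12)) = 780*(1117 - 96) = 780*1021 = 796380)
4427305 - u = 4427305 - 1*796380 = 4427305 - 796380 = 3630925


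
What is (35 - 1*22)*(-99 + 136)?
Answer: 481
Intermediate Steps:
(35 - 1*22)*(-99 + 136) = (35 - 22)*37 = 13*37 = 481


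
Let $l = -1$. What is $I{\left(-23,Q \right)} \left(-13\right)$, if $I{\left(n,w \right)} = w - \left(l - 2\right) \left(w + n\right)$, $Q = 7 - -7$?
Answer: $169$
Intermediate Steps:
$Q = 14$ ($Q = 7 + 7 = 14$)
$I{\left(n,w \right)} = 3 n + 4 w$ ($I{\left(n,w \right)} = w - \left(-1 - 2\right) \left(w + n\right) = w - - 3 \left(n + w\right) = w - \left(- 3 n - 3 w\right) = w + \left(3 n + 3 w\right) = 3 n + 4 w$)
$I{\left(-23,Q \right)} \left(-13\right) = \left(3 \left(-23\right) + 4 \cdot 14\right) \left(-13\right) = \left(-69 + 56\right) \left(-13\right) = \left(-13\right) \left(-13\right) = 169$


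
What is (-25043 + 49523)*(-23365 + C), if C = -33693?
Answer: -1396779840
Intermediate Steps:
(-25043 + 49523)*(-23365 + C) = (-25043 + 49523)*(-23365 - 33693) = 24480*(-57058) = -1396779840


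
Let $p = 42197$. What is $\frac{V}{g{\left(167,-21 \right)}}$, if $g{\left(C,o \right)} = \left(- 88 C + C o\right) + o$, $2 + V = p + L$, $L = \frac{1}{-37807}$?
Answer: $- \frac{398816591}{172248692} \approx -2.3154$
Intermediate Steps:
$L = - \frac{1}{37807} \approx -2.645 \cdot 10^{-5}$
$V = \frac{1595266364}{37807}$ ($V = -2 + \left(42197 - \frac{1}{37807}\right) = -2 + \frac{1595341978}{37807} = \frac{1595266364}{37807} \approx 42195.0$)
$g{\left(C,o \right)} = o - 88 C + C o$
$\frac{V}{g{\left(167,-21 \right)}} = \frac{1595266364}{37807 \left(-21 - 14696 + 167 \left(-21\right)\right)} = \frac{1595266364}{37807 \left(-21 - 14696 - 3507\right)} = \frac{1595266364}{37807 \left(-18224\right)} = \frac{1595266364}{37807} \left(- \frac{1}{18224}\right) = - \frac{398816591}{172248692}$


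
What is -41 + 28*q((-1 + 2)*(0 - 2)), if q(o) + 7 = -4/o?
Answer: -181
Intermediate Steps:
q(o) = -7 - 4/o
-41 + 28*q((-1 + 2)*(0 - 2)) = -41 + 28*(-7 - 4*1/((0 - 2)*(-1 + 2))) = -41 + 28*(-7 - 4/(1*(-2))) = -41 + 28*(-7 - 4/(-2)) = -41 + 28*(-7 - 4*(-1/2)) = -41 + 28*(-7 + 2) = -41 + 28*(-5) = -41 - 140 = -181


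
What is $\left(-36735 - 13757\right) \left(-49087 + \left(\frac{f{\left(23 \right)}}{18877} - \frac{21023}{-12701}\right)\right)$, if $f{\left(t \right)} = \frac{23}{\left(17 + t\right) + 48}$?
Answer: $\frac{1005598552677248311}{405742238} \approx 2.4784 \cdot 10^{9}$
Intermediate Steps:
$f{\left(t \right)} = \frac{23}{65 + t}$
$\left(-36735 - 13757\right) \left(-49087 + \left(\frac{f{\left(23 \right)}}{18877} - \frac{21023}{-12701}\right)\right) = \left(-36735 - 13757\right) \left(-49087 + \left(\frac{23 \frac{1}{65 + 23}}{18877} - \frac{21023}{-12701}\right)\right) = - 50492 \left(-49087 + \left(\frac{23}{88} \cdot \frac{1}{18877} - - \frac{21023}{12701}\right)\right) = - 50492 \left(-49087 + \left(23 \cdot \frac{1}{88} \cdot \frac{1}{18877} + \frac{21023}{12701}\right)\right) = - 50492 \left(-49087 + \left(\frac{23}{88} \cdot \frac{1}{18877} + \frac{21023}{12701}\right)\right) = - 50492 \left(-49087 + \left(\frac{23}{1661176} + \frac{21023}{12701}\right)\right) = - 50492 \left(-49087 + \frac{34923195171}{21098596376}\right) = \left(-50492\right) \left(- \frac{1035631877113541}{21098596376}\right) = \frac{1005598552677248311}{405742238}$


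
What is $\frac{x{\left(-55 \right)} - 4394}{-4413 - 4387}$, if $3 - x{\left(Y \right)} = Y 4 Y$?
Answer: $\frac{16491}{8800} \approx 1.874$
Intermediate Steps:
$x{\left(Y \right)} = 3 - 4 Y^{2}$ ($x{\left(Y \right)} = 3 - Y 4 Y = 3 - 4 Y Y = 3 - 4 Y^{2}$)
$\frac{x{\left(-55 \right)} - 4394}{-4413 - 4387} = \frac{\left(3 - 4 \left(-55\right)^{2}\right) - 4394}{-4413 - 4387} = \frac{\left(3 - 12100\right) - 4394}{-8800} = \left(\left(3 - 12100\right) - 4394\right) \left(- \frac{1}{8800}\right) = \left(-12097 - 4394\right) \left(- \frac{1}{8800}\right) = \left(-16491\right) \left(- \frac{1}{8800}\right) = \frac{16491}{8800}$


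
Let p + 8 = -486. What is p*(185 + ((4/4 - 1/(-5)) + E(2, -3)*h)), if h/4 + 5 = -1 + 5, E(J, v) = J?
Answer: -440154/5 ≈ -88031.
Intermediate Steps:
p = -494 (p = -8 - 486 = -494)
h = -4 (h = -20 + 4*(-1 + 5) = -20 + 4*4 = -20 + 16 = -4)
p*(185 + ((4/4 - 1/(-5)) + E(2, -3)*h)) = -494*(185 + ((4/4 - 1/(-5)) + 2*(-4))) = -494*(185 + ((4*(¼) - 1*(-⅕)) - 8)) = -494*(185 + ((1 + ⅕) - 8)) = -494*(185 + (6/5 - 8)) = -494*(185 - 34/5) = -494*891/5 = -440154/5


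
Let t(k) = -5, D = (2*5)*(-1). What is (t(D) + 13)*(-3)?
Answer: -24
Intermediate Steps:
D = -10 (D = 10*(-1) = -10)
(t(D) + 13)*(-3) = (-5 + 13)*(-3) = 8*(-3) = -24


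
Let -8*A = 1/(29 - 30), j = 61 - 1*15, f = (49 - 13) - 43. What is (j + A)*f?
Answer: -2583/8 ≈ -322.88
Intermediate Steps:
f = -7 (f = 36 - 43 = -7)
j = 46 (j = 61 - 15 = 46)
A = ⅛ (A = -1/(8*(29 - 30)) = -⅛/(-1) = -⅛*(-1) = ⅛ ≈ 0.12500)
(j + A)*f = (46 + ⅛)*(-7) = (369/8)*(-7) = -2583/8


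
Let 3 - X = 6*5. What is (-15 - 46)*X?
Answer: 1647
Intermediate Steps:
X = -27 (X = 3 - 6*5 = 3 - 1*30 = 3 - 30 = -27)
(-15 - 46)*X = (-15 - 46)*(-27) = -61*(-27) = 1647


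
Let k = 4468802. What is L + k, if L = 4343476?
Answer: 8812278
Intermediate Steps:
L + k = 4343476 + 4468802 = 8812278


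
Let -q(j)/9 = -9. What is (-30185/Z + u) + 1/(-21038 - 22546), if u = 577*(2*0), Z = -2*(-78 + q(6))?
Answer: 219263839/43584 ≈ 5030.8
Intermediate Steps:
q(j) = 81 (q(j) = -9*(-9) = 81)
Z = -6 (Z = -2*(-78 + 81) = -2*3 = -6)
u = 0 (u = 577*0 = 0)
(-30185/Z + u) + 1/(-21038 - 22546) = (-30185/(-6) + 0) + 1/(-21038 - 22546) = (-30185*(-1/6) + 0) + 1/(-43584) = (30185/6 + 0) - 1/43584 = 30185/6 - 1/43584 = 219263839/43584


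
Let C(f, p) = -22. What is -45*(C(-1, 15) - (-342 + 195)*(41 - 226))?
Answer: 1224765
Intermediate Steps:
-45*(C(-1, 15) - (-342 + 195)*(41 - 226)) = -45*(-22 - (-342 + 195)*(41 - 226)) = -45*(-22 - (-147)*(-185)) = -45*(-22 - 1*27195) = -45*(-22 - 27195) = -45*(-27217) = 1224765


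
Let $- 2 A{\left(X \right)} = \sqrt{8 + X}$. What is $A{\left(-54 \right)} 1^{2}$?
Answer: $- \frac{i \sqrt{46}}{2} \approx - 3.3912 i$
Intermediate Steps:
$A{\left(X \right)} = - \frac{\sqrt{8 + X}}{2}$
$A{\left(-54 \right)} 1^{2} = - \frac{\sqrt{8 - 54}}{2} \cdot 1^{2} = - \frac{\sqrt{-46}}{2} \cdot 1 = - \frac{i \sqrt{46}}{2} \cdot 1 = - \frac{i \sqrt{46}}{2}$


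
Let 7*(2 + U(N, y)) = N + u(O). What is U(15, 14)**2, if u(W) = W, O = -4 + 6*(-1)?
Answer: 81/49 ≈ 1.6531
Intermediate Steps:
O = -10 (O = -4 - 6 = -10)
U(N, y) = -24/7 + N/7 (U(N, y) = -2 + (N - 10)/7 = -2 + (-10 + N)/7 = -2 + (-10/7 + N/7) = -24/7 + N/7)
U(15, 14)**2 = (-24/7 + (1/7)*15)**2 = (-24/7 + 15/7)**2 = (-9/7)**2 = 81/49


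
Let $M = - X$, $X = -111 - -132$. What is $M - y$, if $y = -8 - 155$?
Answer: $142$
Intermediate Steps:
$y = -163$ ($y = -8 - 155 = -163$)
$X = 21$ ($X = -111 + 132 = 21$)
$M = -21$ ($M = \left(-1\right) 21 = -21$)
$M - y = -21 - -163 = -21 + 163 = 142$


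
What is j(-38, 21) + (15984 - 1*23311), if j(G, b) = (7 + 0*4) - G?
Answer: -7282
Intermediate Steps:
j(G, b) = 7 - G (j(G, b) = (7 + 0) - G = 7 - G)
j(-38, 21) + (15984 - 1*23311) = (7 - 1*(-38)) + (15984 - 1*23311) = (7 + 38) + (15984 - 23311) = 45 - 7327 = -7282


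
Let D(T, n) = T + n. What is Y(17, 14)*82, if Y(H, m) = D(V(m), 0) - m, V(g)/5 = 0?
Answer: -1148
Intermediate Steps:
V(g) = 0 (V(g) = 5*0 = 0)
Y(H, m) = -m (Y(H, m) = (0 + 0) - m = 0 - m = -m)
Y(17, 14)*82 = -1*14*82 = -14*82 = -1148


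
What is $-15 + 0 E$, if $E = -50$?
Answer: $-15$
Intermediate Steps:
$-15 + 0 E = -15 + 0 \left(-50\right) = -15 + 0 = -15$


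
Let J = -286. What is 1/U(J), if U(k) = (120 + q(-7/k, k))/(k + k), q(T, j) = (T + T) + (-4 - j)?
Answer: -81796/57493 ≈ -1.4227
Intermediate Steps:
q(T, j) = -4 - j + 2*T (q(T, j) = 2*T + (-4 - j) = -4 - j + 2*T)
U(k) = (116 - k - 14/k)/(2*k) (U(k) = (120 + (-4 - k + 2*(-7/k)))/(k + k) = (120 + (-4 - k - 14/k))/((2*k)) = (116 - k - 14/k)*(1/(2*k)) = (116 - k - 14/k)/(2*k))
1/U(J) = 1/((1/2)*(-14 - 286*(116 - 1*(-286)))/(-286)**2) = 1/((1/2)*(1/81796)*(-14 - 286*(116 + 286))) = 1/((1/2)*(1/81796)*(-14 - 286*402)) = 1/((1/2)*(1/81796)*(-14 - 114972)) = 1/((1/2)*(1/81796)*(-114986)) = 1/(-57493/81796) = -81796/57493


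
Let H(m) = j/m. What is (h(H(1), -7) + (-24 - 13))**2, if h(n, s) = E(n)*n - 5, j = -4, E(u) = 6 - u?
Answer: 6724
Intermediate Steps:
H(m) = -4/m
h(n, s) = -5 + n*(6 - n) (h(n, s) = (6 - n)*n - 5 = n*(6 - n) - 5 = -5 + n*(6 - n))
(h(H(1), -7) + (-24 - 13))**2 = ((-5 - (-4/1)*(-6 - 4/1)) + (-24 - 13))**2 = ((-5 - (-4*1)*(-6 - 4*1)) - 37)**2 = ((-5 - 1*(-4)*(-6 - 4)) - 37)**2 = ((-5 - 1*(-4)*(-10)) - 37)**2 = ((-5 - 40) - 37)**2 = (-45 - 37)**2 = (-82)**2 = 6724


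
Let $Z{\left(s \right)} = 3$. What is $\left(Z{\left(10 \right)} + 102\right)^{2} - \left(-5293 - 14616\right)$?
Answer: $30934$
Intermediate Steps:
$\left(Z{\left(10 \right)} + 102\right)^{2} - \left(-5293 - 14616\right) = \left(3 + 102\right)^{2} - \left(-5293 - 14616\right) = 105^{2} - \left(-5293 - 14616\right) = 11025 - -19909 = 11025 + 19909 = 30934$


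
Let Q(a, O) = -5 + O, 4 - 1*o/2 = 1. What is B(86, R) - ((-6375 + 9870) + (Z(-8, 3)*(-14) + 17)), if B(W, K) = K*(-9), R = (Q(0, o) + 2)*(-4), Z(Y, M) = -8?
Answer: -3516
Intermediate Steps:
o = 6 (o = 8 - 2*1 = 8 - 2 = 6)
R = -12 (R = ((-5 + 6) + 2)*(-4) = (1 + 2)*(-4) = 3*(-4) = -12)
B(W, K) = -9*K
B(86, R) - ((-6375 + 9870) + (Z(-8, 3)*(-14) + 17)) = -9*(-12) - ((-6375 + 9870) + (-8*(-14) + 17)) = 108 - (3495 + (112 + 17)) = 108 - (3495 + 129) = 108 - 1*3624 = 108 - 3624 = -3516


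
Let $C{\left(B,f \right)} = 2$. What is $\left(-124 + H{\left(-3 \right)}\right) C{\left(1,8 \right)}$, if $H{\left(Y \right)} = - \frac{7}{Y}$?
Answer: $- \frac{730}{3} \approx -243.33$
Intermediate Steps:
$\left(-124 + H{\left(-3 \right)}\right) C{\left(1,8 \right)} = \left(-124 - \frac{7}{-3}\right) 2 = \left(-124 - - \frac{7}{3}\right) 2 = \left(-124 + \frac{7}{3}\right) 2 = \left(- \frac{365}{3}\right) 2 = - \frac{730}{3}$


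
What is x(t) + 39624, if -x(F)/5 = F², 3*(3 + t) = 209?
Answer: 156616/9 ≈ 17402.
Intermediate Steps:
t = 200/3 (t = -3 + (⅓)*209 = -3 + 209/3 = 200/3 ≈ 66.667)
x(F) = -5*F²
x(t) + 39624 = -5*(200/3)² + 39624 = -5*40000/9 + 39624 = -200000/9 + 39624 = 156616/9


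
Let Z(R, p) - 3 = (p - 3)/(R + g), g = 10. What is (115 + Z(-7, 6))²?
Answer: 14161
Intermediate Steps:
Z(R, p) = 3 + (-3 + p)/(10 + R) (Z(R, p) = 3 + (p - 3)/(R + 10) = 3 + (-3 + p)/(10 + R))
(115 + Z(-7, 6))² = (115 + (27 + 6 + 3*(-7))/(10 - 7))² = (115 + (27 + 6 - 21)/3)² = (115 + (⅓)*12)² = (115 + 4)² = 119² = 14161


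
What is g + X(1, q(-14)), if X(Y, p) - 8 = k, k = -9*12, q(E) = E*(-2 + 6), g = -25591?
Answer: -25691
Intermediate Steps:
q(E) = 4*E (q(E) = E*4 = 4*E)
k = -108
X(Y, p) = -100 (X(Y, p) = 8 - 108 = -100)
g + X(1, q(-14)) = -25591 - 100 = -25691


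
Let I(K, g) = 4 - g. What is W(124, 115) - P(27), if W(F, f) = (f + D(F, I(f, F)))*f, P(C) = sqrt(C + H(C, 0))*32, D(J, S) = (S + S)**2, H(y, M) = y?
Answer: 6637225 - 96*sqrt(6) ≈ 6.6370e+6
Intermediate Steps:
D(J, S) = 4*S**2 (D(J, S) = (2*S)**2 = 4*S**2)
P(C) = 32*sqrt(2)*sqrt(C) (P(C) = sqrt(C + C)*32 = sqrt(2*C)*32 = (sqrt(2)*sqrt(C))*32 = 32*sqrt(2)*sqrt(C))
W(F, f) = f*(f + 4*(4 - F)**2) (W(F, f) = (f + 4*(4 - F)**2)*f = f*(f + 4*(4 - F)**2))
W(124, 115) - P(27) = 115*(115 + 4*(-4 + 124)**2) - 32*sqrt(2)*sqrt(27) = 115*(115 + 4*120**2) - 32*sqrt(2)*3*sqrt(3) = 115*(115 + 4*14400) - 96*sqrt(6) = 115*(115 + 57600) - 96*sqrt(6) = 115*57715 - 96*sqrt(6) = 6637225 - 96*sqrt(6)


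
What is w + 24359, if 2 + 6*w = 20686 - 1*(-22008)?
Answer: 94423/3 ≈ 31474.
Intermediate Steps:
w = 21346/3 (w = -⅓ + (20686 - 1*(-22008))/6 = -⅓ + (20686 + 22008)/6 = -⅓ + (⅙)*42694 = -⅓ + 21347/3 = 21346/3 ≈ 7115.3)
w + 24359 = 21346/3 + 24359 = 94423/3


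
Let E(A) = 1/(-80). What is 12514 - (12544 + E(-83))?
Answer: -2399/80 ≈ -29.987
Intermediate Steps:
E(A) = -1/80
12514 - (12544 + E(-83)) = 12514 - (12544 - 1/80) = 12514 - 1*1003519/80 = 12514 - 1003519/80 = -2399/80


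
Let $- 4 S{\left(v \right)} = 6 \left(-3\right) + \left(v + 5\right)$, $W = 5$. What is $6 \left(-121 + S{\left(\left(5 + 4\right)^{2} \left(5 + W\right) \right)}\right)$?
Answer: $- \frac{3843}{2} \approx -1921.5$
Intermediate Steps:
$S{\left(v \right)} = \frac{13}{4} - \frac{v}{4}$ ($S{\left(v \right)} = - \frac{6 \left(-3\right) + \left(v + 5\right)}{4} = - \frac{-18 + \left(5 + v\right)}{4} = - \frac{-13 + v}{4} = \frac{13}{4} - \frac{v}{4}$)
$6 \left(-121 + S{\left(\left(5 + 4\right)^{2} \left(5 + W\right) \right)}\right) = 6 \left(-121 + \left(\frac{13}{4} - \frac{\left(5 + 4\right)^{2} \left(5 + 5\right)}{4}\right)\right) = 6 \left(-121 + \left(\frac{13}{4} - \frac{9^{2} \cdot 10}{4}\right)\right) = 6 \left(-121 + \left(\frac{13}{4} - \frac{81 \cdot 10}{4}\right)\right) = 6 \left(-121 + \left(\frac{13}{4} - \frac{405}{2}\right)\right) = 6 \left(-121 - \frac{797}{4}\right) = 6 \left(- \frac{1281}{4}\right) = - \frac{3843}{2}$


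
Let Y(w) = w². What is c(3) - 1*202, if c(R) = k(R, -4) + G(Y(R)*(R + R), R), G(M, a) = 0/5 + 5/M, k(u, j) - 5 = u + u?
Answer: -10309/54 ≈ -190.91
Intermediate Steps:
k(u, j) = 5 + 2*u (k(u, j) = 5 + (u + u) = 5 + 2*u)
G(M, a) = 5/M (G(M, a) = 0*(⅕) + 5/M = 0 + 5/M = 5/M)
c(R) = 5 + 2*R + 5/(2*R³) (c(R) = (5 + 2*R) + 5/((R²*(R + R))) = (5 + 2*R) + 5/((R²*(2*R))) = (5 + 2*R) + 5/((2*R³)) = (5 + 2*R) + 5*(1/(2*R³)) = (5 + 2*R) + 5/(2*R³) = 5 + 2*R + 5/(2*R³))
c(3) - 1*202 = (5 + 2*3 + (5/2)/3³) - 1*202 = (5 + 6 + (5/2)*(1/27)) - 202 = (5 + 6 + 5/54) - 202 = 599/54 - 202 = -10309/54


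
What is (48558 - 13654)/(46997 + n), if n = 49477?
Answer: 17452/48237 ≈ 0.36180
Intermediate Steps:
(48558 - 13654)/(46997 + n) = (48558 - 13654)/(46997 + 49477) = 34904/96474 = 34904*(1/96474) = 17452/48237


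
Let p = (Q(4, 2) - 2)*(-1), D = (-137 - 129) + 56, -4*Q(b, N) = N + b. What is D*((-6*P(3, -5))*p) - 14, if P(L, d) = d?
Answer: -22064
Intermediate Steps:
Q(b, N) = -N/4 - b/4 (Q(b, N) = -(N + b)/4 = -N/4 - b/4)
D = -210 (D = -266 + 56 = -210)
p = 7/2 (p = ((-¼*2 - ¼*4) - 2)*(-1) = ((-½ - 1) - 2)*(-1) = (-3/2 - 2)*(-1) = -7/2*(-1) = 7/2 ≈ 3.5000)
D*((-6*P(3, -5))*p) - 14 = -210*(-6*(-5))*7/2 - 14 = -6300*7/2 - 14 = -210*105 - 14 = -22050 - 14 = -22064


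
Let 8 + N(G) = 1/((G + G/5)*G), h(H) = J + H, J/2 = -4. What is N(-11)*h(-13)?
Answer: 40621/242 ≈ 167.86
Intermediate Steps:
J = -8 (J = 2*(-4) = -8)
h(H) = -8 + H
N(G) = -8 + 5/(6*G**2) (N(G) = -8 + 1/((G + G/5)*G) = -8 + 1/(((6*G/5))*G) = -8 + (5/(6*G))/G = -8 + 5/(6*G**2))
N(-11)*h(-13) = (-8 + (5/6)/(-11)**2)*(-8 - 13) = (-8 + (5/6)*(1/121))*(-21) = (-8 + 5/726)*(-21) = -5803/726*(-21) = 40621/242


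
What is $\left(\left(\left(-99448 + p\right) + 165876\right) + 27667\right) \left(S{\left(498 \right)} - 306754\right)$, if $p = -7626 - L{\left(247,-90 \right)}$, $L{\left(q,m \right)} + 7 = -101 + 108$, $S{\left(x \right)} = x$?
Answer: $-26481650064$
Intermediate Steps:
$L{\left(q,m \right)} = 0$ ($L{\left(q,m \right)} = -7 + \left(-101 + 108\right) = -7 + 7 = 0$)
$p = -7626$ ($p = -7626 - 0 = -7626 + 0 = -7626$)
$\left(\left(\left(-99448 + p\right) + 165876\right) + 27667\right) \left(S{\left(498 \right)} - 306754\right) = \left(\left(\left(-99448 - 7626\right) + 165876\right) + 27667\right) \left(498 - 306754\right) = \left(\left(-107074 + 165876\right) + 27667\right) \left(-306256\right) = \left(58802 + 27667\right) \left(-306256\right) = 86469 \left(-306256\right) = -26481650064$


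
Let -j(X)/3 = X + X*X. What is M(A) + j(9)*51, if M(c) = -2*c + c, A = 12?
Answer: -13782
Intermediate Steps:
j(X) = -3*X - 3*X² (j(X) = -3*(X + X*X) = -3*(X + X²) = -3*X - 3*X²)
M(c) = -c
M(A) + j(9)*51 = -1*12 - 3*9*(1 + 9)*51 = -12 - 3*9*10*51 = -12 - 270*51 = -12 - 13770 = -13782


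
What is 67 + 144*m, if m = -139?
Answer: -19949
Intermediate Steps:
67 + 144*m = 67 + 144*(-139) = 67 - 20016 = -19949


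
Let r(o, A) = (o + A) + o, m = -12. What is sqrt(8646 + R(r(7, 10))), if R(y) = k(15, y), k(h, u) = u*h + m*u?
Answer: sqrt(8718) ≈ 93.370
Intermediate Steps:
r(o, A) = A + 2*o (r(o, A) = (A + o) + o = A + 2*o)
k(h, u) = -12*u + h*u (k(h, u) = u*h - 12*u = h*u - 12*u = -12*u + h*u)
R(y) = 3*y (R(y) = y*(-12 + 15) = y*3 = 3*y)
sqrt(8646 + R(r(7, 10))) = sqrt(8646 + 3*(10 + 2*7)) = sqrt(8646 + 3*(10 + 14)) = sqrt(8646 + 3*24) = sqrt(8646 + 72) = sqrt(8718)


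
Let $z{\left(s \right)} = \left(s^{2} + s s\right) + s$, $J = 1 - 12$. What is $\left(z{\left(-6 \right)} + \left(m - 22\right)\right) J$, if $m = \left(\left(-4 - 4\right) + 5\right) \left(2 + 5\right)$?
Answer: $-253$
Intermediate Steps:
$m = -21$ ($m = \left(-8 + 5\right) 7 = \left(-3\right) 7 = -21$)
$J = -11$ ($J = 1 - 12 = -11$)
$z{\left(s \right)} = s + 2 s^{2}$ ($z{\left(s \right)} = \left(s^{2} + s^{2}\right) + s = 2 s^{2} + s = s + 2 s^{2}$)
$\left(z{\left(-6 \right)} + \left(m - 22\right)\right) J = \left(- 6 \left(1 + 2 \left(-6\right)\right) - 43\right) \left(-11\right) = \left(- 6 \left(1 - 12\right) - 43\right) \left(-11\right) = \left(\left(-6\right) \left(-11\right) - 43\right) \left(-11\right) = \left(66 - 43\right) \left(-11\right) = 23 \left(-11\right) = -253$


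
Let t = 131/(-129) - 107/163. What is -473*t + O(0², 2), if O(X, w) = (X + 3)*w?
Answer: 389650/489 ≈ 796.83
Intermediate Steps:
O(X, w) = w*(3 + X) (O(X, w) = (3 + X)*w = w*(3 + X))
t = -35156/21027 (t = 131*(-1/129) - 107*1/163 = -131/129 - 107/163 = -35156/21027 ≈ -1.6719)
-473*t + O(0², 2) = -473*(-35156/21027) + 2*(3 + 0²) = 386716/489 + 2*(3 + 0) = 386716/489 + 2*3 = 386716/489 + 6 = 389650/489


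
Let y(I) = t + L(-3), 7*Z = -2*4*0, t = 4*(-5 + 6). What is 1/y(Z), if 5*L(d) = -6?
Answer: 5/14 ≈ 0.35714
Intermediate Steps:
t = 4 (t = 4*1 = 4)
L(d) = -6/5 (L(d) = (⅕)*(-6) = -6/5)
Z = 0 (Z = (-2*4*0)/7 = (-8*0)/7 = (⅐)*0 = 0)
y(I) = 14/5 (y(I) = 4 - 6/5 = 14/5)
1/y(Z) = 1/(14/5) = 5/14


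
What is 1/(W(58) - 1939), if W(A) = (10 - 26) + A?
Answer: -1/1897 ≈ -0.00052715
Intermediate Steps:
W(A) = -16 + A
1/(W(58) - 1939) = 1/((-16 + 58) - 1939) = 1/(42 - 1939) = 1/(-1897) = -1/1897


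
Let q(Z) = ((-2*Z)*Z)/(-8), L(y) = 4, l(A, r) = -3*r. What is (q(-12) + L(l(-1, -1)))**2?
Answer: 1600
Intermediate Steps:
q(Z) = Z**2/4 (q(Z) = -2*Z**2*(-1/8) = Z**2/4)
(q(-12) + L(l(-1, -1)))**2 = ((1/4)*(-12)**2 + 4)**2 = ((1/4)*144 + 4)**2 = (36 + 4)**2 = 40**2 = 1600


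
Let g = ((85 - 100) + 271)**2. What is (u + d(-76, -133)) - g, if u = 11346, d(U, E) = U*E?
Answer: -44082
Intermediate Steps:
d(U, E) = E*U
g = 65536 (g = (-15 + 271)**2 = 256**2 = 65536)
(u + d(-76, -133)) - g = (11346 - 133*(-76)) - 1*65536 = (11346 + 10108) - 65536 = 21454 - 65536 = -44082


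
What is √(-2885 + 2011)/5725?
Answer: I*√874/5725 ≈ 0.0051639*I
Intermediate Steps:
√(-2885 + 2011)/5725 = √(-874)*(1/5725) = (I*√874)*(1/5725) = I*√874/5725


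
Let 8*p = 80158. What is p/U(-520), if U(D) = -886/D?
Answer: 2605135/443 ≈ 5880.7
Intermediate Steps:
p = 40079/4 (p = (⅛)*80158 = 40079/4 ≈ 10020.)
p/U(-520) = 40079/(4*((-886/(-520)))) = 40079/(4*((-886*(-1/520)))) = 40079/(4*(443/260)) = (40079/4)*(260/443) = 2605135/443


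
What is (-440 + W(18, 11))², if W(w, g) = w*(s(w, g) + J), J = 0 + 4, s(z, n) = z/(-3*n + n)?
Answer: 17724100/121 ≈ 1.4648e+5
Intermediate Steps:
s(z, n) = -z/(2*n) (s(z, n) = z/((-2*n)) = z*(-1/(2*n)) = -z/(2*n))
J = 4
W(w, g) = w*(4 - w/(2*g)) (W(w, g) = w*(-w/(2*g) + 4) = w*(4 - w/(2*g)))
(-440 + W(18, 11))² = (-440 + (½)*18*(-1*18 + 8*11)/11)² = (-440 + (½)*18*(1/11)*(-18 + 88))² = (-440 + (½)*18*(1/11)*70)² = (-440 + 630/11)² = (-4210/11)² = 17724100/121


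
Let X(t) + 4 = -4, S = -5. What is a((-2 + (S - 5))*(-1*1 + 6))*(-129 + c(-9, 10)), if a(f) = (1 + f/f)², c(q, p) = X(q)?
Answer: -548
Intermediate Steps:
X(t) = -8 (X(t) = -4 - 4 = -8)
c(q, p) = -8
a(f) = 4 (a(f) = (1 + 1)² = 2² = 4)
a((-2 + (S - 5))*(-1*1 + 6))*(-129 + c(-9, 10)) = 4*(-129 - 8) = 4*(-137) = -548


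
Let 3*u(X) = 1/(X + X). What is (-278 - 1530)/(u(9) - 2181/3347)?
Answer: 326774304/114427 ≈ 2855.7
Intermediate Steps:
u(X) = 1/(6*X) (u(X) = 1/(3*(X + X)) = 1/(3*((2*X))) = (1/(2*X))/3 = 1/(6*X))
(-278 - 1530)/(u(9) - 2181/3347) = (-278 - 1530)/((1/6)/9 - 2181/3347) = -1808/((1/6)*(1/9) - 2181*1/3347) = -1808/(1/54 - 2181/3347) = -1808/(-114427/180738) = -1808*(-180738/114427) = 326774304/114427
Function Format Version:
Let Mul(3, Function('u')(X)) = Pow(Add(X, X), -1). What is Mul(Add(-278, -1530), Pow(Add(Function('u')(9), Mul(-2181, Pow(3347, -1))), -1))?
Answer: Rational(326774304, 114427) ≈ 2855.7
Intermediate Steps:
Function('u')(X) = Mul(Rational(1, 6), Pow(X, -1)) (Function('u')(X) = Mul(Rational(1, 3), Pow(Add(X, X), -1)) = Mul(Rational(1, 3), Pow(Mul(2, X), -1)) = Mul(Rational(1, 3), Mul(Rational(1, 2), Pow(X, -1))) = Mul(Rational(1, 6), Pow(X, -1)))
Mul(Add(-278, -1530), Pow(Add(Function('u')(9), Mul(-2181, Pow(3347, -1))), -1)) = Mul(Add(-278, -1530), Pow(Add(Mul(Rational(1, 6), Pow(9, -1)), Mul(-2181, Pow(3347, -1))), -1)) = Mul(-1808, Pow(Add(Mul(Rational(1, 6), Rational(1, 9)), Mul(-2181, Rational(1, 3347))), -1)) = Mul(-1808, Pow(Add(Rational(1, 54), Rational(-2181, 3347)), -1)) = Mul(-1808, Pow(Rational(-114427, 180738), -1)) = Mul(-1808, Rational(-180738, 114427)) = Rational(326774304, 114427)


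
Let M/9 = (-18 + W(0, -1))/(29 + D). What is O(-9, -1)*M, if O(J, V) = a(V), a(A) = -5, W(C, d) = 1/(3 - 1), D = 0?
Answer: 1575/58 ≈ 27.155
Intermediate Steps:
W(C, d) = ½ (W(C, d) = 1/2 = ½)
M = -315/58 (M = 9*((-18 + ½)/(29 + 0)) = 9*(-35/2/29) = 9*(-35/2*1/29) = 9*(-35/58) = -315/58 ≈ -5.4310)
O(J, V) = -5
O(-9, -1)*M = -5*(-315/58) = 1575/58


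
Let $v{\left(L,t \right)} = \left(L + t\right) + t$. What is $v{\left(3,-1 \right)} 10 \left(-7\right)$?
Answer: $-70$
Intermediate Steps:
$v{\left(L,t \right)} = L + 2 t$
$v{\left(3,-1 \right)} 10 \left(-7\right) = \left(3 + 2 \left(-1\right)\right) 10 \left(-7\right) = \left(3 - 2\right) 10 \left(-7\right) = 1 \cdot 10 \left(-7\right) = 10 \left(-7\right) = -70$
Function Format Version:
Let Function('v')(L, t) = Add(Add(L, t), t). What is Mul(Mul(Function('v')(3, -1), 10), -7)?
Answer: -70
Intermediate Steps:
Function('v')(L, t) = Add(L, Mul(2, t))
Mul(Mul(Function('v')(3, -1), 10), -7) = Mul(Mul(Add(3, Mul(2, -1)), 10), -7) = Mul(Mul(Add(3, -2), 10), -7) = Mul(Mul(1, 10), -7) = Mul(10, -7) = -70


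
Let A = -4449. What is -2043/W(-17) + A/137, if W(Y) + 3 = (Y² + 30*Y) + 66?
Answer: -423051/21646 ≈ -19.544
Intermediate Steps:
W(Y) = 63 + Y² + 30*Y (W(Y) = -3 + ((Y² + 30*Y) + 66) = -3 + (66 + Y² + 30*Y) = 63 + Y² + 30*Y)
-2043/W(-17) + A/137 = -2043/(63 + (-17)² + 30*(-17)) - 4449/137 = -2043/(63 + 289 - 510) - 4449*1/137 = -2043/(-158) - 4449/137 = -2043*(-1/158) - 4449/137 = 2043/158 - 4449/137 = -423051/21646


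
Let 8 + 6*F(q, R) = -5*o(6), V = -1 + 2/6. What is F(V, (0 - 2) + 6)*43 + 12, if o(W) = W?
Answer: -781/3 ≈ -260.33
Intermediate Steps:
V = -⅔ (V = -1 + 2*(⅙) = -1 + ⅓ = -⅔ ≈ -0.66667)
F(q, R) = -19/3 (F(q, R) = -4/3 + (-5*6)/6 = -4/3 + (⅙)*(-30) = -4/3 - 5 = -19/3)
F(V, (0 - 2) + 6)*43 + 12 = -19/3*43 + 12 = -817/3 + 12 = -781/3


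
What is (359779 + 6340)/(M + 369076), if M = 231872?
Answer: 366119/600948 ≈ 0.60924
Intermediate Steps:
(359779 + 6340)/(M + 369076) = (359779 + 6340)/(231872 + 369076) = 366119/600948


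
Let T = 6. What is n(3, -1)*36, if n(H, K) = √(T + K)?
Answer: 36*√5 ≈ 80.498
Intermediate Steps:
n(H, K) = √(6 + K)
n(3, -1)*36 = √(6 - 1)*36 = √5*36 = 36*√5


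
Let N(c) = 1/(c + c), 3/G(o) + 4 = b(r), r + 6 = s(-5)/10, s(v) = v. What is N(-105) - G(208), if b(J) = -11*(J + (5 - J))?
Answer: 571/12390 ≈ 0.046086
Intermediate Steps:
r = -13/2 (r = -6 - 5/10 = -6 - 5*⅒ = -6 - ½ = -13/2 ≈ -6.5000)
b(J) = -55 (b(J) = -11*5 = -55)
G(o) = -3/59 (G(o) = 3/(-4 - 55) = 3/(-59) = 3*(-1/59) = -3/59)
N(c) = 1/(2*c)
N(-105) - G(208) = (½)/(-105) - 1*(-3/59) = (½)*(-1/105) + 3/59 = -1/210 + 3/59 = 571/12390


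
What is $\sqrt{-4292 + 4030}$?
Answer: $i \sqrt{262} \approx 16.186 i$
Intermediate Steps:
$\sqrt{-4292 + 4030} = \sqrt{-262} = i \sqrt{262}$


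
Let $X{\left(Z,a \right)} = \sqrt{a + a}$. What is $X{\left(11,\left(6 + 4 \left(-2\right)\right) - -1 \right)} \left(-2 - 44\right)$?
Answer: $- 46 i \sqrt{2} \approx - 65.054 i$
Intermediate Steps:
$X{\left(Z,a \right)} = \sqrt{2} \sqrt{a}$ ($X{\left(Z,a \right)} = \sqrt{2 a} = \sqrt{2} \sqrt{a}$)
$X{\left(11,\left(6 + 4 \left(-2\right)\right) - -1 \right)} \left(-2 - 44\right) = \sqrt{2} \sqrt{\left(6 + 4 \left(-2\right)\right) - -1} \left(-2 - 44\right) = \sqrt{2} \sqrt{\left(6 - 8\right) + 1} \left(-46\right) = \sqrt{2} \sqrt{-2 + 1} \left(-46\right) = \sqrt{2} \sqrt{-1} \left(-46\right) = \sqrt{2} i \left(-46\right) = i \sqrt{2} \left(-46\right) = - 46 i \sqrt{2}$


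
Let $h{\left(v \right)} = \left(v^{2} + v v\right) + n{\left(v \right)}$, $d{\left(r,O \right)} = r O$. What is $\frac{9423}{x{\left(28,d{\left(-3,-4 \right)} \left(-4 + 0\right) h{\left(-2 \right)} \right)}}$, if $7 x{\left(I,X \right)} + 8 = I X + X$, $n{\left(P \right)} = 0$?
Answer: $- \frac{9423}{1592} \approx -5.919$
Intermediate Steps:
$d{\left(r,O \right)} = O r$
$h{\left(v \right)} = 2 v^{2}$ ($h{\left(v \right)} = \left(v^{2} + v v\right) + 0 = \left(v^{2} + v^{2}\right) + 0 = 2 v^{2} + 0 = 2 v^{2}$)
$x{\left(I,X \right)} = - \frac{8}{7} + \frac{X}{7} + \frac{I X}{7}$ ($x{\left(I,X \right)} = - \frac{8}{7} + \frac{I X + X}{7} = - \frac{8}{7} + \frac{X + I X}{7} = - \frac{8}{7} + \left(\frac{X}{7} + \frac{I X}{7}\right) = - \frac{8}{7} + \frac{X}{7} + \frac{I X}{7}$)
$\frac{9423}{x{\left(28,d{\left(-3,-4 \right)} \left(-4 + 0\right) h{\left(-2 \right)} \right)}} = \frac{9423}{- \frac{8}{7} + \frac{\left(-4\right) \left(-3\right) \left(-4 + 0\right) 2 \left(-2\right)^{2}}{7} + \frac{1}{7} \cdot 28 \left(-4\right) \left(-3\right) \left(-4 + 0\right) 2 \left(-2\right)^{2}} = \frac{9423}{- \frac{8}{7} + \frac{12 \left(-4\right) 2 \cdot 4}{7} + \frac{1}{7} \cdot 28 \cdot 12 \left(-4\right) 2 \cdot 4} = \frac{9423}{- \frac{8}{7} + \frac{\left(-48\right) 8}{7} + \frac{1}{7} \cdot 28 \left(\left(-48\right) 8\right)} = \frac{9423}{- \frac{8}{7} + \frac{1}{7} \left(-384\right) + \frac{1}{7} \cdot 28 \left(-384\right)} = \frac{9423}{- \frac{8}{7} - \frac{384}{7} - 1536} = \frac{9423}{-1592} = 9423 \left(- \frac{1}{1592}\right) = - \frac{9423}{1592}$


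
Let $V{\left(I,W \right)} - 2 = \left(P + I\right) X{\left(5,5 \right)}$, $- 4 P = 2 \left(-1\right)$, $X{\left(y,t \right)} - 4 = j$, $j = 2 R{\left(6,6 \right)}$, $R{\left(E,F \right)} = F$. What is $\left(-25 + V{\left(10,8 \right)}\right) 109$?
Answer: $15805$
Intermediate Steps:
$j = 12$ ($j = 2 \cdot 6 = 12$)
$X{\left(y,t \right)} = 16$ ($X{\left(y,t \right)} = 4 + 12 = 16$)
$P = \frac{1}{2}$ ($P = - \frac{2 \left(-1\right)}{4} = \left(- \frac{1}{4}\right) \left(-2\right) = \frac{1}{2} \approx 0.5$)
$V{\left(I,W \right)} = 10 + 16 I$ ($V{\left(I,W \right)} = 2 + \left(\frac{1}{2} + I\right) 16 = 2 + \left(8 + 16 I\right) = 10 + 16 I$)
$\left(-25 + V{\left(10,8 \right)}\right) 109 = \left(-25 + \left(10 + 16 \cdot 10\right)\right) 109 = \left(-25 + \left(10 + 160\right)\right) 109 = \left(-25 + 170\right) 109 = 145 \cdot 109 = 15805$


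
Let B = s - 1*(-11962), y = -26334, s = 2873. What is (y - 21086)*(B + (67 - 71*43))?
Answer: -561879580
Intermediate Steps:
B = 14835 (B = 2873 - 1*(-11962) = 2873 + 11962 = 14835)
(y - 21086)*(B + (67 - 71*43)) = (-26334 - 21086)*(14835 + (67 - 71*43)) = -47420*(14835 + (67 - 3053)) = -47420*(14835 - 2986) = -47420*11849 = -561879580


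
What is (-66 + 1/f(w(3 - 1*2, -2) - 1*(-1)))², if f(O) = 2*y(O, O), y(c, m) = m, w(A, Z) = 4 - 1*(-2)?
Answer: 851929/196 ≈ 4346.6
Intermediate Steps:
w(A, Z) = 6 (w(A, Z) = 4 + 2 = 6)
f(O) = 2*O
(-66 + 1/f(w(3 - 1*2, -2) - 1*(-1)))² = (-66 + 1/(2*(6 - 1*(-1))))² = (-66 + 1/(2*(6 + 1)))² = (-66 + 1/(2*7))² = (-66 + 1/14)² = (-923/14)² = 851929/196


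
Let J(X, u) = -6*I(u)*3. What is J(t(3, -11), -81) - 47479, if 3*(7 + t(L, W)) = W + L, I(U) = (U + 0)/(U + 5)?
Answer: -1804931/38 ≈ -47498.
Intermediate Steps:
I(U) = U/(5 + U)
t(L, W) = -7 + L/3 + W/3 (t(L, W) = -7 + (W + L)/3 = -7 + (L + W)/3 = -7 + (L/3 + W/3) = -7 + L/3 + W/3)
J(X, u) = -18*u/(5 + u) (J(X, u) = -6*u/(5 + u)*3 = -18*u/(5 + u))
J(t(3, -11), -81) - 47479 = -18*(-81)/(5 - 81) - 47479 = -18*(-81)/(-76) - 47479 = -18*(-81)*(-1/76) - 47479 = -729/38 - 47479 = -1804931/38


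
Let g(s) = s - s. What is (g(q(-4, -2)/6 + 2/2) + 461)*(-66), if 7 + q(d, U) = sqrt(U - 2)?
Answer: -30426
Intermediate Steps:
q(d, U) = -7 + sqrt(-2 + U) (q(d, U) = -7 + sqrt(U - 2) = -7 + sqrt(-2 + U))
g(s) = 0
(g(q(-4, -2)/6 + 2/2) + 461)*(-66) = (0 + 461)*(-66) = 461*(-66) = -30426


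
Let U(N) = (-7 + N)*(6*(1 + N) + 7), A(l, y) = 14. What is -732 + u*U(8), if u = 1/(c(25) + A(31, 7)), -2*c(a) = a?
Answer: -2074/3 ≈ -691.33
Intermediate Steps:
c(a) = -a/2
U(N) = (-7 + N)*(13 + 6*N) (U(N) = (-7 + N)*((6 + 6*N) + 7) = (-7 + N)*(13 + 6*N))
u = 2/3 (u = 1/(-1/2*25 + 14) = 1/(-25/2 + 14) = 1/(3/2) = 2/3 ≈ 0.66667)
-732 + u*U(8) = -732 + 2*(-91 - 29*8 + 6*8**2)/3 = -732 + 2*(-91 - 232 + 6*64)/3 = -732 + 2*(-91 - 232 + 384)/3 = -732 + (2/3)*61 = -732 + 122/3 = -2074/3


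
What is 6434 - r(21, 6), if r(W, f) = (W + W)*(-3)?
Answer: 6560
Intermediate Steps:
r(W, f) = -6*W (r(W, f) = (2*W)*(-3) = -6*W)
6434 - r(21, 6) = 6434 - (-6)*21 = 6434 - 1*(-126) = 6434 + 126 = 6560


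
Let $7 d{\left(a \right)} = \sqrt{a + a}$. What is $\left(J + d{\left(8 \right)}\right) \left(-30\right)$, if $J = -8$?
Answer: $\frac{1560}{7} \approx 222.86$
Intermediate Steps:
$d{\left(a \right)} = \frac{\sqrt{2} \sqrt{a}}{7}$ ($d{\left(a \right)} = \frac{\sqrt{a + a}}{7} = \frac{\sqrt{2 a}}{7} = \frac{\sqrt{2} \sqrt{a}}{7}$)
$\left(J + d{\left(8 \right)}\right) \left(-30\right) = \left(-8 + \frac{\sqrt{2} \sqrt{8}}{7}\right) \left(-30\right) = \left(-8 + \frac{\sqrt{2} \cdot 2 \sqrt{2}}{7}\right) \left(-30\right) = \left(-8 + \frac{4}{7}\right) \left(-30\right) = \left(- \frac{52}{7}\right) \left(-30\right) = \frac{1560}{7}$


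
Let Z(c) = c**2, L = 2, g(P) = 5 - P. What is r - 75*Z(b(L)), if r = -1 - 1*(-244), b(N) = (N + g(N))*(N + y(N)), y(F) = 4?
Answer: -67257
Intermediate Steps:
b(N) = 20 + 5*N (b(N) = (N + (5 - N))*(N + 4) = 5*(4 + N) = 20 + 5*N)
r = 243 (r = -1 + 244 = 243)
r - 75*Z(b(L)) = 243 - 75*(20 + 5*2)**2 = 243 - 75*(20 + 10)**2 = 243 - 75*30**2 = 243 - 75*900 = 243 - 67500 = -67257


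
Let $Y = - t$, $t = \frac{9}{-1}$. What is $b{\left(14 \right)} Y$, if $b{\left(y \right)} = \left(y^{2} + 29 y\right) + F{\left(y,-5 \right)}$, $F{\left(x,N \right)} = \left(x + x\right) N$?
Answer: $4158$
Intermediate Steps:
$t = -9$ ($t = 9 \left(-1\right) = -9$)
$F{\left(x,N \right)} = 2 N x$ ($F{\left(x,N \right)} = 2 x N = 2 N x$)
$b{\left(y \right)} = y^{2} + 19 y$ ($b{\left(y \right)} = \left(y^{2} + 29 y\right) + 2 \left(-5\right) y = \left(y^{2} + 29 y\right) - 10 y = y^{2} + 19 y$)
$Y = 9$ ($Y = \left(-1\right) \left(-9\right) = 9$)
$b{\left(14 \right)} Y = 14 \left(19 + 14\right) 9 = 14 \cdot 33 \cdot 9 = 462 \cdot 9 = 4158$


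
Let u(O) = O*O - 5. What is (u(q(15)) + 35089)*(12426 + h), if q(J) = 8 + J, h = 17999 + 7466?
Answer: 1349412183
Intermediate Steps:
h = 25465
u(O) = -5 + O² (u(O) = O² - 5 = -5 + O²)
(u(q(15)) + 35089)*(12426 + h) = ((-5 + (8 + 15)²) + 35089)*(12426 + 25465) = ((-5 + 23²) + 35089)*37891 = ((-5 + 529) + 35089)*37891 = (524 + 35089)*37891 = 35613*37891 = 1349412183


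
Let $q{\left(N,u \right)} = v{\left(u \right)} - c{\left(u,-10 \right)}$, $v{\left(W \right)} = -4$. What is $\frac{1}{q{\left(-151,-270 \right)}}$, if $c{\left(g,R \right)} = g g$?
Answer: $- \frac{1}{72904} \approx -1.3717 \cdot 10^{-5}$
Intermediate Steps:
$c{\left(g,R \right)} = g^{2}$
$q{\left(N,u \right)} = -4 - u^{2}$
$\frac{1}{q{\left(-151,-270 \right)}} = \frac{1}{-4 - \left(-270\right)^{2}} = \frac{1}{-4 - 72900} = \frac{1}{-72904} = - \frac{1}{72904}$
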